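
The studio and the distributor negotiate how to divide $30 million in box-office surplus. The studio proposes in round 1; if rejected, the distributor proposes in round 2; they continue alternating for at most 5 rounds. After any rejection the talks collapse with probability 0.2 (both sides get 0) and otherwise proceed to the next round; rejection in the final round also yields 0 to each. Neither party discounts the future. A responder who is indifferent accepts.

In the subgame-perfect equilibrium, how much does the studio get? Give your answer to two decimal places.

Round 5 (the studio proposes): the distributor will accept anything ≥ 0, so the studio offers 0 and keeps 30.
Round 4 (the distributor proposes): rejecting gives the studio an expected 0.8 × 30 = 24. The distributor offers 24 and keeps 30 − 24 = 6.
Round 3 (the studio proposes): rejecting gives the distributor an expected 0.8 × 6 = 4.8. The studio offers 4.8 and keeps 30 − 4.8 = 25.2.
Round 2 (the distributor proposes): rejecting gives the studio an expected 0.8 × 25.2 = 20.16; the distributor offers that and keeps 9.84.
Round 1 (the studio proposes): rejecting gives the distributor an expected 0.8 × 9.84 = 7.872. The studio offers 7.872 and keeps 30 − 7.872 = 22.128.

22.13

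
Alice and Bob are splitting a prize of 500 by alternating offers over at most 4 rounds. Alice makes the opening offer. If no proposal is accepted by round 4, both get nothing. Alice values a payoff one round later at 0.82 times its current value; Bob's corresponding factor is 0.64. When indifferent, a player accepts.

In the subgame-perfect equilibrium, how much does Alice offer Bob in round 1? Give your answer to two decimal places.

By backward induction:
Round 4 (Bob proposes): Alice will accept anything ≥ 0, so Bob offers 0 and keeps 500.
Round 3 (Alice proposes): Bob can get 500 next round, worth 0.64 × 500 = 320 now; Alice offers that and keeps 180.
Round 2 (Bob proposes): Alice can get 180 next round, worth 0.82 × 180 = 147.6 now. Bob offers 147.6 and keeps 500 − 147.6 = 352.4.
Round 1 (Alice proposes): Bob can get 352.4 next round, worth 0.64 × 352.4 = 225.536 now, so Alice offers 225.536, keeping 274.464.

225.54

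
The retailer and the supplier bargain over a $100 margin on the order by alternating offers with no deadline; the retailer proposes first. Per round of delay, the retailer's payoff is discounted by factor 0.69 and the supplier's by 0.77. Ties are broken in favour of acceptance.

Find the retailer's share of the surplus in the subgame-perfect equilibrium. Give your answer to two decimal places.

When the retailer proposes, the supplier accepts any offer worth at least 0.77 times what the supplier would get by proposing next round; and vice versa.
This gives x = 100 − 0.77y and y = 100 − 0.69x, where x and y are each side's share when it proposes.
Hence (1 − 0.77·0.69)x = 100(1 − 0.77), i.e. 0.4687·x = 23.
x ≈ 49.0719; the supplier's share is 100 − x ≈ 50.9281.

49.07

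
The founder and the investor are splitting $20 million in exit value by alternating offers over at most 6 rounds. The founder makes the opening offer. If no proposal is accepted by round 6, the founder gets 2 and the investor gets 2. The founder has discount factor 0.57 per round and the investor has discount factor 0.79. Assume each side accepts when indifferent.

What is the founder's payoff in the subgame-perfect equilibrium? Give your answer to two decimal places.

7.26

By backward induction:
Round 6 (the investor proposes): the founder gets 2 if talks fail, so the investor offers 2 and keeps 18.
Round 5 (the founder proposes): the investor can get 18 next round, worth 0.79 × 18 = 14.22 now; the founder offers that and keeps 5.78.
Round 4 (the investor proposes): the founder can get 5.78 next round, worth 0.57 × 5.78 = 3.2946 now; the investor offers that and keeps 16.7054.
Round 3 (the founder proposes): the investor can get 16.7054 next round, worth 0.79 × 16.7054 = 13.197266 now; the founder offers that and keeps 6.802734.
Round 2 (the investor proposes): the founder can get 6.802734 next round, worth 0.57 × 6.802734 = 3.87755838 now; the investor offers that and keeps 16.12244162.
Round 1 (the founder proposes): the investor can get 16.12244162 next round, worth 0.79 × 16.12244162 = 12.7367288798 now; the founder offers that and keeps 7.2632711202.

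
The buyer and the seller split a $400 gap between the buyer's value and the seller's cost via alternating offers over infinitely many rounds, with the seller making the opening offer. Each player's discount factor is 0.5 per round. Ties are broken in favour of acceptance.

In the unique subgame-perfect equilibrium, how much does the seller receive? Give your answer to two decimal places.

266.67

In a stationary SPE each proposer offers the other exactly their discounted continuation value.
If the seller keeps x when proposing and the buyer keeps y when proposing, then x = 400 − 0.5y and y = 400 − 0.5x.
Solving: x = 400(1 − 0.5) / (1 − 0.5·0.5) = 200 / 0.75 ≈ 266.6667.
The buyer gets 400 − 266.6667 ≈ 133.3333.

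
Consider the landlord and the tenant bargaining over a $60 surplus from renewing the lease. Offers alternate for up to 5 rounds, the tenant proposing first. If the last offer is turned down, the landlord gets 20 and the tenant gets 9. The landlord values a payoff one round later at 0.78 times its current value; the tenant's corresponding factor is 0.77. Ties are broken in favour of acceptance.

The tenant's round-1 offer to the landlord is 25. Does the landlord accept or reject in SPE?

Round 5 (the tenant proposes): the landlord gets 20 if talks fail, so the tenant offers 20 and keeps 40.
Round 4 (the landlord proposes): the tenant can get 40 next round, worth 0.77 × 40 = 30.8 now. The landlord offers 30.8 and keeps 60 − 30.8 = 29.2.
Round 3 (the tenant proposes): the landlord can get 29.2 next round, worth 0.78 × 29.2 = 22.776 now, so the tenant offers 22.776, keeping 37.224.
Round 2 (the landlord proposes): the tenant can get 37.224 next round, worth 0.77 × 37.224 = 28.66248 now; the landlord offers that and keeps 31.33752.
So by rejecting in round 1, the landlord gets 31.33752 next round, worth 0.78 × 31.33752 = 24.4432656 now.
Offer 25 ≥ 24.4432656, so the landlord accepts.

Accept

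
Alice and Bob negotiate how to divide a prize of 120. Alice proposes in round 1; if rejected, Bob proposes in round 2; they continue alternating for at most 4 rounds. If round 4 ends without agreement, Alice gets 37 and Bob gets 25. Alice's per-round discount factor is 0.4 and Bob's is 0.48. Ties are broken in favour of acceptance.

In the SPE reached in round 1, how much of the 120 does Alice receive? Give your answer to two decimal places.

77.79

Round 4 (Bob proposes): Alice gets 37 if talks fail, so Bob offers 37 and keeps 83.
Round 3 (Alice proposes): Bob can get 83 next round, worth 0.48 × 83 = 39.84 now, so Alice offers 39.84, keeping 80.16.
Round 2 (Bob proposes): Alice can get 80.16 next round, worth 0.4 × 80.16 = 32.064 now. Bob offers 32.064 and keeps 120 − 32.064 = 87.936.
Round 1 (Alice proposes): Bob can get 87.936 next round, worth 0.48 × 87.936 = 42.20928 now. Alice offers 42.20928 and keeps 120 − 42.20928 = 77.79072.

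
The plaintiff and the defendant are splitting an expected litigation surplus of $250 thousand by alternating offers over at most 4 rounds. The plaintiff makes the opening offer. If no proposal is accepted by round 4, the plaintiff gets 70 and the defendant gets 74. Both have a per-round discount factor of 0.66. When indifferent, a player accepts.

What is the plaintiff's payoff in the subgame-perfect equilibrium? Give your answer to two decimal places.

Round 4 (the defendant proposes): the plaintiff gets 70 if talks fail, so the defendant offers 70 and keeps 180.
Round 3 (the plaintiff proposes): the defendant can get 180 next round, worth 0.66 × 180 = 118.8 now. The plaintiff offers 118.8 and keeps 250 − 118.8 = 131.2.
Round 2 (the defendant proposes): the plaintiff can get 131.2 next round, worth 0.66 × 131.2 = 86.592 now, so the defendant offers 86.592, keeping 163.408.
Round 1 (the plaintiff proposes): the defendant can get 163.408 next round, worth 0.66 × 163.408 = 107.84928 now, so the plaintiff offers 107.84928, keeping 142.15072.

142.15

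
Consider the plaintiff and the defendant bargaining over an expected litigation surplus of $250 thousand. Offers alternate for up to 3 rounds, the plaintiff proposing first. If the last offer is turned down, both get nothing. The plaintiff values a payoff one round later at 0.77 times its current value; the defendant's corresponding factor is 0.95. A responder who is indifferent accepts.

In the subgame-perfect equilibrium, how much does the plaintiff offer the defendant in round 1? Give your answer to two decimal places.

54.63

Work backward from the last round.
Round 3 (the plaintiff proposes): rejection yields 0 for the defendant; the plaintiff offers 0 and keeps 250.
Round 2 (the defendant proposes): the plaintiff can get 250 next round, worth 0.77 × 250 = 192.5 now, so the defendant offers 192.5, keeping 57.5.
Round 1 (the plaintiff proposes): the defendant can get 57.5 next round, worth 0.95 × 57.5 = 54.625 now, so the plaintiff offers 54.625, keeping 195.375.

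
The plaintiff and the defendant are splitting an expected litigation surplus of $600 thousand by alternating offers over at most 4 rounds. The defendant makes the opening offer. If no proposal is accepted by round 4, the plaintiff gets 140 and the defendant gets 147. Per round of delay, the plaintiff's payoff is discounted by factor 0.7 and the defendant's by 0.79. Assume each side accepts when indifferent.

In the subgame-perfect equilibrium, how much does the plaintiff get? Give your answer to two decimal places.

Round 4 (the plaintiff proposes): the defendant gets 147 if talks fail, so the plaintiff offers 147 and keeps 453.
Round 3 (the defendant proposes): the plaintiff can get 453 next round, worth 0.7 × 453 = 317.1 now. The defendant offers 317.1 and keeps 600 − 317.1 = 282.9.
Round 2 (the plaintiff proposes): the defendant can get 282.9 next round, worth 0.79 × 282.9 = 223.491 now; the plaintiff offers that and keeps 376.509.
Round 1 (the defendant proposes): the plaintiff can get 376.509 next round, worth 0.7 × 376.509 = 263.5563 now; the defendant offers that and keeps 336.4437.

263.56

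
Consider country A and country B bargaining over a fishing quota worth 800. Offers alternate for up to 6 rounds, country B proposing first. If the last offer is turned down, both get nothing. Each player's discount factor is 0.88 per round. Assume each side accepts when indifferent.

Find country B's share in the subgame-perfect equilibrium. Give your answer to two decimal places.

227.91

Round 6 (country A proposes): rejection yields 0 for country B; country A offers 0 and keeps 800.
Round 5 (country B proposes): country A can get 800 next round, worth 0.88 × 800 = 704 now. Country B offers 704 and keeps 800 − 704 = 96.
Round 4 (country A proposes): country B can get 96 next round, worth 0.88 × 96 = 84.48 now, so country A offers 84.48, keeping 715.52.
Round 3 (country B proposes): country A can get 715.52 next round, worth 0.88 × 715.52 = 629.6576 now. Country B offers 629.6576 and keeps 800 − 629.6576 = 170.3424.
Round 2 (country A proposes): country B can get 170.3424 next round, worth 0.88 × 170.3424 = 149.901312 now; country A offers that and keeps 650.098688.
Round 1 (country B proposes): country A can get 650.098688 next round, worth 0.88 × 650.098688 = 572.08684544 now, so country B offers 572.08684544, keeping 227.91315456.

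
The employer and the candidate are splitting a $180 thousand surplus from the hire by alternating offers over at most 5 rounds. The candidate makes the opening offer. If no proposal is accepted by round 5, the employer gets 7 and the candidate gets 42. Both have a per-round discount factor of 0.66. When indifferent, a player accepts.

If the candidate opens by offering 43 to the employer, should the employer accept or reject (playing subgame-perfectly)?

Work out the employer's continuation value if the offer is rejected.
Round 5 (the candidate proposes): the employer gets 7 if talks fail, so the candidate offers 7 and keeps 173.
Round 4 (the employer proposes): the candidate can get 173 next round, worth 0.66 × 173 = 114.18 now; the employer offers that and keeps 65.82.
Round 3 (the candidate proposes): the employer can get 65.82 next round, worth 0.66 × 65.82 = 43.4412 now. The candidate offers 43.4412 and keeps 180 − 43.4412 = 136.5588.
Round 2 (the employer proposes): the candidate can get 136.5588 next round, worth 0.66 × 136.5588 = 90.128808 now, so the employer offers 90.128808, keeping 89.871192.
So by rejecting in round 1, the employer gets 89.871192 next round, worth 0.66 × 89.871192 = 59.31498672 now.
Offer 43 < 59.31498672, so the employer rejects.

Reject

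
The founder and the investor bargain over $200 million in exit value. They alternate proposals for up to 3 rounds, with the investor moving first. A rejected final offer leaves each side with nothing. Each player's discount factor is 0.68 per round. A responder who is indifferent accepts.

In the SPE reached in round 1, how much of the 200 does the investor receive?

Round 3 (the investor proposes): rejection yields 0 for the founder; the investor offers 0 and keeps 200.
Round 2 (the founder proposes): the investor can get 200 next round, worth 0.68 × 200 = 136 now. The founder offers 136 and keeps 200 − 136 = 64.
Round 1 (the investor proposes): the founder can get 64 next round, worth 0.68 × 64 = 43.52 now. The investor offers 43.52 and keeps 200 − 43.52 = 156.48.

156.48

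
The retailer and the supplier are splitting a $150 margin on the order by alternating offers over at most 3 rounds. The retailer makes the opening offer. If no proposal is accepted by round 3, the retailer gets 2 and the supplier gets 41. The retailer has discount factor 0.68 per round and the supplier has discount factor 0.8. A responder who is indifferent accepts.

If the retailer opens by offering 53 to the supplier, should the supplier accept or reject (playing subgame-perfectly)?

Round 3 (the retailer proposes): the supplier gets 41 if talks fail, so the retailer offers 41 and keeps 109.
Round 2 (the supplier proposes): the retailer can get 109 next round, worth 0.68 × 109 = 74.12 now; the supplier offers that and keeps 75.88.
So by rejecting in round 1, the supplier gets 75.88 next round, worth 0.8 × 75.88 = 60.704 now.
Offer 53 < 60.704, so the supplier rejects.

Reject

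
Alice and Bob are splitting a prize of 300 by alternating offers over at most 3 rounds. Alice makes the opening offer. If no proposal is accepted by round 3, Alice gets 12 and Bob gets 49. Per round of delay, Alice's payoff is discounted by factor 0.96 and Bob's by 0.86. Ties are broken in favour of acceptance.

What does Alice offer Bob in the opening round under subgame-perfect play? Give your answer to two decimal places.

50.77

Round 3 (Alice proposes): Bob gets 49 if talks fail, so Alice offers 49 and keeps 251.
Round 2 (Bob proposes): Alice can get 251 next round, worth 0.96 × 251 = 240.96 now, so Bob offers 240.96, keeping 59.04.
Round 1 (Alice proposes): Bob can get 59.04 next round, worth 0.86 × 59.04 = 50.7744 now, so Alice offers 50.7744, keeping 249.2256.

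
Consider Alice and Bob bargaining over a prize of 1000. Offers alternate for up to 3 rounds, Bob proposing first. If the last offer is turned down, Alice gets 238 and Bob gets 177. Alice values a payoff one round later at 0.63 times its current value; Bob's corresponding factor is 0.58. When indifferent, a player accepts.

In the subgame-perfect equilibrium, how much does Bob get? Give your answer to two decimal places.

Round 3 (Bob proposes): Alice gets 238 if talks fail, so Bob offers 238 and keeps 762.
Round 2 (Alice proposes): Bob can get 762 next round, worth 0.58 × 762 = 441.96 now. Alice offers 441.96 and keeps 1000 − 441.96 = 558.04.
Round 1 (Bob proposes): Alice can get 558.04 next round, worth 0.63 × 558.04 = 351.5652 now, so Bob offers 351.5652, keeping 648.4348.

648.43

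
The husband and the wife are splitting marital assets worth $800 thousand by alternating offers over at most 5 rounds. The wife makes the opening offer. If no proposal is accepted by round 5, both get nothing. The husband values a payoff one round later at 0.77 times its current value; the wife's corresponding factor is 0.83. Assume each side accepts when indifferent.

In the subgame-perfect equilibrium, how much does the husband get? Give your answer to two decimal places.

Round 5 (the wife proposes): the husband will accept anything ≥ 0, so the wife offers 0 and keeps 800.
Round 4 (the husband proposes): the wife can get 800 next round, worth 0.83 × 800 = 664 now, so the husband offers 664, keeping 136.
Round 3 (the wife proposes): the husband can get 136 next round, worth 0.77 × 136 = 104.72 now, so the wife offers 104.72, keeping 695.28.
Round 2 (the husband proposes): the wife can get 695.28 next round, worth 0.83 × 695.28 = 577.0824 now; the husband offers that and keeps 222.9176.
Round 1 (the wife proposes): the husband can get 222.9176 next round, worth 0.77 × 222.9176 = 171.646552 now; the wife offers that and keeps 628.353448.

171.65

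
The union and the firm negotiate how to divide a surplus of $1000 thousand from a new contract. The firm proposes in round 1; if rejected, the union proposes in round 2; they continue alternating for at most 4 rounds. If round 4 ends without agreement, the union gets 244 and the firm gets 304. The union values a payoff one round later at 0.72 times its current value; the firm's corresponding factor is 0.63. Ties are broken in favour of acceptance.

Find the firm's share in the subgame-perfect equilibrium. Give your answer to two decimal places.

Solve by backward induction from round 4.
Round 4 (the union proposes): the firm gets 304 if talks fail, so the union offers 304 and keeps 696.
Round 3 (the firm proposes): the union can get 696 next round, worth 0.72 × 696 = 501.12 now. The firm offers 501.12 and keeps 1000 − 501.12 = 498.88.
Round 2 (the union proposes): the firm can get 498.88 next round, worth 0.63 × 498.88 = 314.2944 now. The union offers 314.2944 and keeps 1000 − 314.2944 = 685.7056.
Round 1 (the firm proposes): the union can get 685.7056 next round, worth 0.72 × 685.7056 = 493.708032 now; the firm offers that and keeps 506.291968.

506.29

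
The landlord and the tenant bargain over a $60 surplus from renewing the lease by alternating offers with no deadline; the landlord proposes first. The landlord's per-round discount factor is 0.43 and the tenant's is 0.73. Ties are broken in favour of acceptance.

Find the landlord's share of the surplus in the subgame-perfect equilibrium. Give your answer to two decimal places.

When the landlord proposes, the tenant accepts any offer worth at least 0.73 times what the tenant would get by proposing next round; and vice versa.
This gives x = 60 − 0.73y and y = 60 − 0.43x, where x and y are each side's share when it proposes.
Hence (1 − 0.73·0.43)x = 60(1 − 0.73), i.e. 0.6861·x = 16.2.
x ≈ 23.6117; the tenant's share is 60 − x ≈ 36.3883.

23.61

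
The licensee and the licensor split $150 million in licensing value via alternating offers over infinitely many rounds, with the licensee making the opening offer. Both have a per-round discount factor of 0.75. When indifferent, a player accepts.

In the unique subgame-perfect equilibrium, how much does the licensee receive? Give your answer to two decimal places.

85.71

In a stationary SPE each proposer offers the other exactly their discounted continuation value.
If the licensee keeps x when proposing and the licensor keeps y when proposing, then x = 150 − 0.75y and y = 150 − 0.75x.
Solving: x = 150(1 − 0.75) / (1 − 0.75·0.75) = 37.5 / 0.4375 ≈ 85.7143.
The licensor gets 150 − 85.7143 ≈ 64.2857.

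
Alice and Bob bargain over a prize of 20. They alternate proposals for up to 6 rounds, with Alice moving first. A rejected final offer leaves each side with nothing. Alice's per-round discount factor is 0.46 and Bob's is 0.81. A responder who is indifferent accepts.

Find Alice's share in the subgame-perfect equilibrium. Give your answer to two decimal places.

Solve by backward induction from round 6.
Round 6 (Bob proposes): Alice will accept anything ≥ 0, so Bob offers 0 and keeps 20.
Round 5 (Alice proposes): Bob can get 20 next round, worth 0.81 × 20 = 16.2 now. Alice offers 16.2 and keeps 20 − 16.2 = 3.8.
Round 4 (Bob proposes): Alice can get 3.8 next round, worth 0.46 × 3.8 = 1.748 now, so Bob offers 1.748, keeping 18.252.
Round 3 (Alice proposes): Bob can get 18.252 next round, worth 0.81 × 18.252 = 14.78412 now; Alice offers that and keeps 5.21588.
Round 2 (Bob proposes): Alice can get 5.21588 next round, worth 0.46 × 5.21588 = 2.3993048 now; Bob offers that and keeps 17.6006952.
Round 1 (Alice proposes): Bob can get 17.6006952 next round, worth 0.81 × 17.6006952 = 14.256563112 now; Alice offers that and keeps 5.743436888.

5.74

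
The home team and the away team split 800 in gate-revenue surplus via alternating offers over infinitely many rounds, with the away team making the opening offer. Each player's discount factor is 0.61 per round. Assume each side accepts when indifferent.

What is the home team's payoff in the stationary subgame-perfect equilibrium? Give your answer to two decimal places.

303.11

When the away team proposes, the home team accepts any offer worth at least 0.61 times what the home team would get by proposing next round; and vice versa.
This gives x = 800 − 0.61y and y = 800 − 0.61x, where x and y are each side's share when it proposes.
Hence (1 − 0.61·0.61)x = 800(1 − 0.61), i.e. 0.6279·x = 312.
x ≈ 496.8944; the home team's share is 800 − x ≈ 303.1056.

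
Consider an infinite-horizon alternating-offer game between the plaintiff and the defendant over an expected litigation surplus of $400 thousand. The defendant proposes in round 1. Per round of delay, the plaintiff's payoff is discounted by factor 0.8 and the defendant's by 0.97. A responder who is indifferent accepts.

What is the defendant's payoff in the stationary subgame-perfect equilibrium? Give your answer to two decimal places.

When the defendant proposes, the plaintiff accepts any offer worth at least 0.8 times what the plaintiff would get by proposing next round; and vice versa.
This gives x = 400 − 0.8y and y = 400 − 0.97x, where x and y are each side's share when it proposes.
Hence (1 − 0.8·0.97)x = 400(1 − 0.8), i.e. 0.224·x = 80.
x ≈ 357.1429; the plaintiff's share is 400 − x ≈ 42.8571.

357.14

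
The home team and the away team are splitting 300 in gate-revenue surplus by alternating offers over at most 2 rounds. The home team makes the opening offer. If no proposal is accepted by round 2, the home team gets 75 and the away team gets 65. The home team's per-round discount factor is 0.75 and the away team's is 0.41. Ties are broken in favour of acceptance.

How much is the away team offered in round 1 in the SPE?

92.25

By backward induction:
Round 2 (the away team proposes): the home team gets 75 if talks fail, so the away team offers 75 and keeps 225.
Round 1 (the home team proposes): the away team can get 225 next round, worth 0.41 × 225 = 92.25 now; the home team offers that and keeps 207.75.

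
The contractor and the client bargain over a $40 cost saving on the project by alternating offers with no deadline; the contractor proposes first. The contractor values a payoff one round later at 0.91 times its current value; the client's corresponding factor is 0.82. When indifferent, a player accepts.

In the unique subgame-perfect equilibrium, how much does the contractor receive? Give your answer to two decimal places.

28.37

When the contractor proposes, the client accepts any offer worth at least 0.82 times what the client would get by proposing next round; and vice versa.
This gives x = 40 − 0.82y and y = 40 − 0.91x, where x and y are each side's share when it proposes.
Hence (1 − 0.82·0.91)x = 40(1 − 0.82), i.e. 0.2538·x = 7.2.
x ≈ 28.3688; the client's share is 40 − x ≈ 11.6312.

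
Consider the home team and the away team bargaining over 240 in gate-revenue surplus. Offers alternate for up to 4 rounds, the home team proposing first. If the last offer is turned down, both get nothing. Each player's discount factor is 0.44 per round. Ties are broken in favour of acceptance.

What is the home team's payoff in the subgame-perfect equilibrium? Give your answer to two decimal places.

160.42

Work backward from the last round.
Round 4 (the away team proposes): the home team will accept anything ≥ 0, so the away team offers 0 and keeps 240.
Round 3 (the home team proposes): the away team can get 240 next round, worth 0.44 × 240 = 105.6 now, so the home team offers 105.6, keeping 134.4.
Round 2 (the away team proposes): the home team can get 134.4 next round, worth 0.44 × 134.4 = 59.136 now, so the away team offers 59.136, keeping 180.864.
Round 1 (the home team proposes): the away team can get 180.864 next round, worth 0.44 × 180.864 = 79.58016 now, so the home team offers 79.58016, keeping 160.41984.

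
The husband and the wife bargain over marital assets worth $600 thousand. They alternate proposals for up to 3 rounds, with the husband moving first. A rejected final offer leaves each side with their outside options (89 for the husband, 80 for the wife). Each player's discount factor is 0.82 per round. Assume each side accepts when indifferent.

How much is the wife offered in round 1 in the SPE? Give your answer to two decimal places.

Solve by backward induction from round 3.
Round 3 (the husband proposes): the wife gets 80 if talks fail, so the husband offers 80 and keeps 520.
Round 2 (the wife proposes): the husband can get 520 next round, worth 0.82 × 520 = 426.4 now. The wife offers 426.4 and keeps 600 − 426.4 = 173.6.
Round 1 (the husband proposes): the wife can get 173.6 next round, worth 0.82 × 173.6 = 142.352 now, so the husband offers 142.352, keeping 457.648.

142.35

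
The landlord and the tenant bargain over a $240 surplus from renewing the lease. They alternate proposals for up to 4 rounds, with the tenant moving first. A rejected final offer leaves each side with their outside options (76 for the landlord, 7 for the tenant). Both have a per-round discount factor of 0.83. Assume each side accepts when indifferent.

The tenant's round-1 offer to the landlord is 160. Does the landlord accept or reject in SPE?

Reject

Round 4 (the landlord proposes): the tenant gets 7 if talks fail, so the landlord offers 7 and keeps 233.
Round 3 (the tenant proposes): the landlord can get 233 next round, worth 0.83 × 233 = 193.39 now, so the tenant offers 193.39, keeping 46.61.
Round 2 (the landlord proposes): the tenant can get 46.61 next round, worth 0.83 × 46.61 = 38.6863 now; the landlord offers that and keeps 201.3137.
So by rejecting in round 1, the landlord gets 201.3137 next round, worth 0.83 × 201.3137 = 167.090371 now.
Offer 160 < 167.090371, so the landlord rejects.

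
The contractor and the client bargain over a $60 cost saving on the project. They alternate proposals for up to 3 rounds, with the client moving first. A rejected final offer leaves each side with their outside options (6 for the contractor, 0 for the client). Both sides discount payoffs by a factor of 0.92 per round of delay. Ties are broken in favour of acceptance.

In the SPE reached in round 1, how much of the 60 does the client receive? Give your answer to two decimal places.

50.51

Work backward from the last round.
Round 3 (the client proposes): the contractor gets 6 if talks fail, so the client offers 6 and keeps 54.
Round 2 (the contractor proposes): the client can get 54 next round, worth 0.92 × 54 = 49.68 now; the contractor offers that and keeps 10.32.
Round 1 (the client proposes): the contractor can get 10.32 next round, worth 0.92 × 10.32 = 9.4944 now. The client offers 9.4944 and keeps 60 − 9.4944 = 50.5056.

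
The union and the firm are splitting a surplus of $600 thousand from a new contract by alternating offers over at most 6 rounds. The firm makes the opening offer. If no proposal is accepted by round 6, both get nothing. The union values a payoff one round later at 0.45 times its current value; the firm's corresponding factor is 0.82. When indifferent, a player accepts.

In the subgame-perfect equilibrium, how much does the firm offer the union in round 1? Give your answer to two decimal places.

103.30

By backward induction:
Round 6 (the union proposes): rejection yields 0 for the firm; the union offers 0 and keeps 600.
Round 5 (the firm proposes): the union can get 600 next round, worth 0.45 × 600 = 270 now. The firm offers 270 and keeps 600 − 270 = 330.
Round 4 (the union proposes): the firm can get 330 next round, worth 0.82 × 330 = 270.6 now, so the union offers 270.6, keeping 329.4.
Round 3 (the firm proposes): the union can get 329.4 next round, worth 0.45 × 329.4 = 148.23 now; the firm offers that and keeps 451.77.
Round 2 (the union proposes): the firm can get 451.77 next round, worth 0.82 × 451.77 = 370.4514 now; the union offers that and keeps 229.5486.
Round 1 (the firm proposes): the union can get 229.5486 next round, worth 0.45 × 229.5486 = 103.29687 now. The firm offers 103.29687 and keeps 600 − 103.29687 = 496.70313.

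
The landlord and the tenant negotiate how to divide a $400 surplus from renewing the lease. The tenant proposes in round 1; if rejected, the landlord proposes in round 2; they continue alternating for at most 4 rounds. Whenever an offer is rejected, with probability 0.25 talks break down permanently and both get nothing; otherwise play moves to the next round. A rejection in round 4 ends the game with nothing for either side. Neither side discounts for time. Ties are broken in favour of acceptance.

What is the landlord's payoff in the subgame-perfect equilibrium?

243.75

Round 4 (the landlord proposes): rejection yields 0 for the tenant; the landlord offers 0 and keeps 400.
Round 3 (the tenant proposes): rejecting gives the landlord an expected 0.75 × 400 = 300. The tenant offers 300 and keeps 400 − 300 = 100.
Round 2 (the landlord proposes): rejecting gives the tenant an expected 0.75 × 100 = 75, so the landlord offers 75, keeping 325.
Round 1 (the tenant proposes): rejecting gives the landlord an expected 0.75 × 325 = 243.75, so the tenant offers 243.75, keeping 156.25.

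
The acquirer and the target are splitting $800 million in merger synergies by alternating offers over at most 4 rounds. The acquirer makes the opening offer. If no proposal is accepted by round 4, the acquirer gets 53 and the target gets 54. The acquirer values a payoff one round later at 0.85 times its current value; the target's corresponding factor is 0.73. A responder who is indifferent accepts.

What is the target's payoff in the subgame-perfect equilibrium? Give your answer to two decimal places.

Round 4 (the target proposes): the acquirer gets 53 if talks fail, so the target offers 53 and keeps 747.
Round 3 (the acquirer proposes): the target can get 747 next round, worth 0.73 × 747 = 545.31 now. The acquirer offers 545.31 and keeps 800 − 545.31 = 254.69.
Round 2 (the target proposes): the acquirer can get 254.69 next round, worth 0.85 × 254.69 = 216.4865 now; the target offers that and keeps 583.5135.
Round 1 (the acquirer proposes): the target can get 583.5135 next round, worth 0.73 × 583.5135 = 425.964855 now. The acquirer offers 425.964855 and keeps 800 − 425.964855 = 374.035145.

425.96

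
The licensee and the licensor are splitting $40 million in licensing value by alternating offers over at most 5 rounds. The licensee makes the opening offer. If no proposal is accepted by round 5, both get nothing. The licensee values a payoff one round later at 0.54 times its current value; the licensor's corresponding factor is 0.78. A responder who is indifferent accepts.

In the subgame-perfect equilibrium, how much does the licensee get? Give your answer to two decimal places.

Round 5 (the licensee proposes): the licensor will accept anything ≥ 0, so the licensee offers 0 and keeps 40.
Round 4 (the licensor proposes): the licensee can get 40 next round, worth 0.54 × 40 = 21.6 now; the licensor offers that and keeps 18.4.
Round 3 (the licensee proposes): the licensor can get 18.4 next round, worth 0.78 × 18.4 = 14.352 now. The licensee offers 14.352 and keeps 40 − 14.352 = 25.648.
Round 2 (the licensor proposes): the licensee can get 25.648 next round, worth 0.54 × 25.648 = 13.84992 now. The licensor offers 13.84992 and keeps 40 − 13.84992 = 26.15008.
Round 1 (the licensee proposes): the licensor can get 26.15008 next round, worth 0.78 × 26.15008 = 20.3970624 now, so the licensee offers 20.3970624, keeping 19.6029376.

19.60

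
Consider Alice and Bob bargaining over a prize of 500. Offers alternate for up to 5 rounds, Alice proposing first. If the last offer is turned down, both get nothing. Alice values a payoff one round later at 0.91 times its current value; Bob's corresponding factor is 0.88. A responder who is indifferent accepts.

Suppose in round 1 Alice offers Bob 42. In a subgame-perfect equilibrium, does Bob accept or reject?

Reject

Round 5 (Alice proposes): Bob will accept anything ≥ 0, so Alice offers 0 and keeps 500.
Round 4 (Bob proposes): Alice can get 500 next round, worth 0.91 × 500 = 455 now. Bob offers 455 and keeps 500 − 455 = 45.
Round 3 (Alice proposes): Bob can get 45 next round, worth 0.88 × 45 = 39.6 now. Alice offers 39.6 and keeps 500 − 39.6 = 460.4.
Round 2 (Bob proposes): Alice can get 460.4 next round, worth 0.91 × 460.4 = 418.964 now. Bob offers 418.964 and keeps 500 − 418.964 = 81.036.
So by rejecting in round 1, Bob gets 81.036 next round, worth 0.88 × 81.036 = 71.31168 now.
Offer 42 < 71.31168, so Bob rejects.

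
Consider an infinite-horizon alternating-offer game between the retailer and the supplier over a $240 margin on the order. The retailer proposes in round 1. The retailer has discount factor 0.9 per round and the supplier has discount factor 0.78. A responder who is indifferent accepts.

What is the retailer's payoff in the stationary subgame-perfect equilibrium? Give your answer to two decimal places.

177.18

In a stationary SPE each proposer offers the other exactly their discounted continuation value.
If the retailer keeps x when proposing and the supplier keeps y when proposing, then x = 240 − 0.78y and y = 240 − 0.9x.
Solving: x = 240(1 − 0.78) / (1 − 0.9·0.78) = 52.8 / 0.298 ≈ 177.1812.
The supplier gets 240 − 177.1812 ≈ 62.8188.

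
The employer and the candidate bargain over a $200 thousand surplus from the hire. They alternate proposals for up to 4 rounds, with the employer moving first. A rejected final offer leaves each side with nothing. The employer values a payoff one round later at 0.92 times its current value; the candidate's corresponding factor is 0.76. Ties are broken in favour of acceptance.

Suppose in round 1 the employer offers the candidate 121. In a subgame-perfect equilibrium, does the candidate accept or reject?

Work out the candidate's continuation value if the offer is rejected.
Round 4 (the candidate proposes): rejection yields 0 for the employer; the candidate offers 0 and keeps 200.
Round 3 (the employer proposes): the candidate can get 200 next round, worth 0.76 × 200 = 152 now; the employer offers that and keeps 48.
Round 2 (the candidate proposes): the employer can get 48 next round, worth 0.92 × 48 = 44.16 now. The candidate offers 44.16 and keeps 200 − 44.16 = 155.84.
So by rejecting in round 1, the candidate gets 155.84 next round, worth 0.76 × 155.84 = 118.4384 now.
Offer 121 ≥ 118.4384, so the candidate accepts.

Accept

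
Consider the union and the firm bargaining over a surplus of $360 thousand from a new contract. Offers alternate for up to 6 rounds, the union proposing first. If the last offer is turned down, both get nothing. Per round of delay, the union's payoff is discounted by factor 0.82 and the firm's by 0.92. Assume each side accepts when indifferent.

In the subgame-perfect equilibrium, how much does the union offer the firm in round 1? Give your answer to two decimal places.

293.08

Round 6 (the firm proposes): rejection yields 0 for the union; the firm offers 0 and keeps 360.
Round 5 (the union proposes): the firm can get 360 next round, worth 0.92 × 360 = 331.2 now; the union offers that and keeps 28.8.
Round 4 (the firm proposes): the union can get 28.8 next round, worth 0.82 × 28.8 = 23.616 now. The firm offers 23.616 and keeps 360 − 23.616 = 336.384.
Round 3 (the union proposes): the firm can get 336.384 next round, worth 0.92 × 336.384 = 309.47328 now; the union offers that and keeps 50.52672.
Round 2 (the firm proposes): the union can get 50.52672 next round, worth 0.82 × 50.52672 = 41.4319104 now, so the firm offers 41.4319104, keeping 318.5680896.
Round 1 (the union proposes): the firm can get 318.5680896 next round, worth 0.92 × 318.5680896 = 293.082642432 now, so the union offers 293.082642432, keeping 66.917357568.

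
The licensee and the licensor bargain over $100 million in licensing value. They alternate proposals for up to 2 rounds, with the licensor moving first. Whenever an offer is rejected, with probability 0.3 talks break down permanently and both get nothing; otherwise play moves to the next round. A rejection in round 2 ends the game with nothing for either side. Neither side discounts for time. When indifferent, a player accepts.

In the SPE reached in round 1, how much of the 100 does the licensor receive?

30

Round 2 (the licensee proposes): the licensor will accept anything ≥ 0, so the licensee offers 0 and keeps 100.
Round 1 (the licensor proposes): rejecting gives the licensee an expected 0.7 × 100 = 70; the licensor offers that and keeps 30.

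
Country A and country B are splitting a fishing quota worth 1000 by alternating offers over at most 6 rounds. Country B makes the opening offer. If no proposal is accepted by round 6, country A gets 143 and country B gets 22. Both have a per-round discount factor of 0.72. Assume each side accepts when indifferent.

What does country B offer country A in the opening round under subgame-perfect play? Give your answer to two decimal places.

495.34

By backward induction:
Round 6 (country A proposes): country B gets 22 if talks fail, so country A offers 22 and keeps 978.
Round 5 (country B proposes): country A can get 978 next round, worth 0.72 × 978 = 704.16 now, so country B offers 704.16, keeping 295.84.
Round 4 (country A proposes): country B can get 295.84 next round, worth 0.72 × 295.84 = 213.0048 now. Country A offers 213.0048 and keeps 1000 − 213.0048 = 786.9952.
Round 3 (country B proposes): country A can get 786.9952 next round, worth 0.72 × 786.9952 = 566.636544 now. Country B offers 566.636544 and keeps 1000 − 566.636544 = 433.363456.
Round 2 (country A proposes): country B can get 433.363456 next round, worth 0.72 × 433.363456 = 312.02168832 now; country A offers that and keeps 687.97831168.
Round 1 (country B proposes): country A can get 687.97831168 next round, worth 0.72 × 687.97831168 = 495.3443844096 now. Country B offers 495.3443844096 and keeps 1000 − 495.3443844096 = 504.6556155904.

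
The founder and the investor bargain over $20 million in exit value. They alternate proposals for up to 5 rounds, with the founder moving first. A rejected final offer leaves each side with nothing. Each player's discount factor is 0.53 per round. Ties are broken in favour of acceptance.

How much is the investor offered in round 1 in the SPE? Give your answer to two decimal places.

Round 5 (the founder proposes): rejection yields 0 for the investor; the founder offers 0 and keeps 20.
Round 4 (the investor proposes): the founder can get 20 next round, worth 0.53 × 20 = 10.6 now, so the investor offers 10.6, keeping 9.4.
Round 3 (the founder proposes): the investor can get 9.4 next round, worth 0.53 × 9.4 = 4.982 now, so the founder offers 4.982, keeping 15.018.
Round 2 (the investor proposes): the founder can get 15.018 next round, worth 0.53 × 15.018 = 7.95954 now. The investor offers 7.95954 and keeps 20 − 7.95954 = 12.04046.
Round 1 (the founder proposes): the investor can get 12.04046 next round, worth 0.53 × 12.04046 = 6.3814438 now, so the founder offers 6.3814438, keeping 13.6185562.

6.38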